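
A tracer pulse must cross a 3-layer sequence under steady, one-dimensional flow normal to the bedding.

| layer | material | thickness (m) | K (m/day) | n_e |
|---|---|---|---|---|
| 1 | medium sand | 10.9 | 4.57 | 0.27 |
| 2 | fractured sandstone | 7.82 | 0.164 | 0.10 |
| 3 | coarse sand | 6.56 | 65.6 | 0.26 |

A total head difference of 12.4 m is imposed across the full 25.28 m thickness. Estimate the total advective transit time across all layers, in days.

With flow normal to the layers, continuity requires the same specific discharge q through every layer.
Σ(b_i/K_i) = 10.9/4.57 + 7.82/0.164 + 6.56/65.6 = 50.17 d.
q = Δh / Σ(b_i/K_i) = 12.4 / 50.17 = 0.2472 m/day.
In each layer the seepage velocity is v_i = q/n_i, so the layer transit time is t_i = b_i·n_i / q:
  layer 1 (medium sand): t_1 = 10.9 × 0.27 / 0.2472 = 11.91 d
  layer 2 (fractured sandstone): t_2 = 7.82 × 0.10 / 0.2472 = 3.164 d
  layer 3 (coarse sand): t_3 = 6.56 × 0.26 / 0.2472 = 6.901 d
Total t = Σ t_i = 21.97 days.

22.0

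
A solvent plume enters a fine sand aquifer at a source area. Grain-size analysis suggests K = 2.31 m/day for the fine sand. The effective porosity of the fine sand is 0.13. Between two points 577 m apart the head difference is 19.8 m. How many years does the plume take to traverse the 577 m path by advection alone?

Hydraulic gradient i = Δh / L = 19.8 / 577 = 0.03432.
Darcy flux q = K · i = 2.310 × 0.03432 = 0.07927 m/day.
Seepage velocity v = q / n_e = 0.07927 / 0.13 = 0.6098 m/day.
Travel time t = L / v = 577 / 0.6098 = 946.3 days = 2.591 years.

2.59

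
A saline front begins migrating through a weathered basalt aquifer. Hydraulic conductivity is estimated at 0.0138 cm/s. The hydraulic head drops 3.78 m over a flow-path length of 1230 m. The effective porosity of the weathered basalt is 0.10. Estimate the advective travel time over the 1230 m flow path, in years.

Convert K: 0.0138 cm/s × 864 = 11.92 m/day.
Hydraulic gradient i = Δh / L = 3.78 / 1230 = 0.003073.
Darcy flux q = K · i = 11.92 × 0.003073 = 0.03664 m/day.
Seepage velocity v = q / n_e = 0.03664 / 0.10 = 0.3664 m/day.
Travel time t = L / v = 1230 / 0.3664 = 3357 days = 9.190 years.

9.19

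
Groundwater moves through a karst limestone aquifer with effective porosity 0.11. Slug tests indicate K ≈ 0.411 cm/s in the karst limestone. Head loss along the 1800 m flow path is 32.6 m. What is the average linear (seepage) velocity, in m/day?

58.5

Convert K: 0.411 cm/s × 864 = 355.1 m/day.
Hydraulic gradient i = Δh / L = 32.6 / 1800 = 0.01811.
Darcy flux q = K · i = 355.1 × 0.01811 = 6.431 m/day.
Seepage velocity v = q / n_e = 6.431 / 0.11 = 58.47 m/day.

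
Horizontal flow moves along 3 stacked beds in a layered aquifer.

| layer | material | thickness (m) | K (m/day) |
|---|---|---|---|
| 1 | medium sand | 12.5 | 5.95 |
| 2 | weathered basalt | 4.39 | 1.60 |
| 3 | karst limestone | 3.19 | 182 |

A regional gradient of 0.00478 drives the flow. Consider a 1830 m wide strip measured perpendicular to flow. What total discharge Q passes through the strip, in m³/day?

5790

Flow is parallel to layering, so each bed carries its own Darcy discharge and the transmissivities add.
Σ(K_i·b_i) = 5.95×12.5 + 1.60×4.39 + 182×3.19 = 662.0 m²/day.
Hydraulic gradient i = 0.00478.
Q = Σ(K_i·b_i) · W · i = 662.0 × 1830 × 0.004780 = 5791 m³/day.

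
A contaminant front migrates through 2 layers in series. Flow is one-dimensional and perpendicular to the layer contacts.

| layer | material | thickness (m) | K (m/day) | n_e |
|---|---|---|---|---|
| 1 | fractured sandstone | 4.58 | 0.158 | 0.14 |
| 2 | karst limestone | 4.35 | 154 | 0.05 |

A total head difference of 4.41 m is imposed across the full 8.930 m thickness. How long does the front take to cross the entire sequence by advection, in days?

With flow normal to the layers, continuity requires the same specific discharge q through every layer.
Σ(b_i/K_i) = 4.58/0.158 + 4.35/154 = 29.02 d.
q = Δh / Σ(b_i/K_i) = 4.41 / 29.02 = 0.1520 m/day.
In each layer the seepage velocity is v_i = q/n_i, so the layer transit time is t_i = b_i·n_i / q:
  layer 1 (fractured sandstone): t_1 = 4.58 × 0.14 / 0.1520 = 4.219 d
  layer 2 (karst limestone): t_2 = 4.35 × 0.05 / 0.1520 = 1.431 d
Total t = Σ t_i = 5.650 days.

5.65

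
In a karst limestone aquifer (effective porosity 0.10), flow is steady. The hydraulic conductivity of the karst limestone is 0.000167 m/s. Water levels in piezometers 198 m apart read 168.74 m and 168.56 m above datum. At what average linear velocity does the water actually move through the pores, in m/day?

0.131

Convert K: 0.000167 m/s × 86400 = 14.43 m/day.
Hydraulic gradient i = (168.74 − 168.56) / 198 = 0.18 / 198 = 0.0009091.
Darcy flux q = K · i = 14.43 × 0.0009091 = 0.01312 m/day.
Seepage velocity v = q / n_e = 0.01312 / 0.10 = 0.1312 m/day.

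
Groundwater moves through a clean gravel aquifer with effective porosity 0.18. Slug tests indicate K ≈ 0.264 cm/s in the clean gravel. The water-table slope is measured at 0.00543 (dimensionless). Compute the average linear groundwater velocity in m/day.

6.88

Convert K: 0.264 cm/s × 864 = 228.1 m/day.
Hydraulic gradient i = 0.00543.
Darcy flux q = K · i = 228.1 × 0.005430 = 1.239 m/day.
Seepage velocity v = q / n_e = 1.239 / 0.18 = 6.881 m/day.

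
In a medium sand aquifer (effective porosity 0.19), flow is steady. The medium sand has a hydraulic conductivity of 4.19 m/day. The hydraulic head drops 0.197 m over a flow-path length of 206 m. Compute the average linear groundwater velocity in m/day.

0.0211

Hydraulic gradient i = Δh / L = 0.197 / 206 = 0.0009563.
Darcy flux q = K · i = 4.190 × 0.0009563 = 0.004007 m/day.
Seepage velocity v = q / n_e = 0.004007 / 0.19 = 0.02109 m/day.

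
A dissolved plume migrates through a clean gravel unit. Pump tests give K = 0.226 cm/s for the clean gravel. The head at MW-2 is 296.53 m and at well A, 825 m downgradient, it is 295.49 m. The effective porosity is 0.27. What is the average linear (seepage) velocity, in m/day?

0.912

Convert K: 0.226 cm/s × 864 = 195.3 m/day.
Hydraulic gradient i = (296.53 − 295.49) / 825 = 1.04 / 825 = 0.001261.
Darcy flux q = K · i = 195.3 × 0.001261 = 0.2462 m/day.
Seepage velocity v = q / n_e = 0.2462 / 0.27 = 0.9117 m/day.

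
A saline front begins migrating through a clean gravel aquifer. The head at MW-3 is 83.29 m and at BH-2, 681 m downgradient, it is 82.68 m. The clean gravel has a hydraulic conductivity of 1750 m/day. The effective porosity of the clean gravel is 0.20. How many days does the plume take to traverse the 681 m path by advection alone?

Hydraulic gradient i = (83.29 − 82.68) / 681 = 0.61 / 681 = 0.0008957.
Darcy flux q = K · i = 1750 × 0.0008957 = 1.568 m/day.
Seepage velocity v = q / n_e = 1.568 / 0.20 = 7.838 m/day.
Travel time t = L / v = 681 / 7.838 = 86.89 days.

86.9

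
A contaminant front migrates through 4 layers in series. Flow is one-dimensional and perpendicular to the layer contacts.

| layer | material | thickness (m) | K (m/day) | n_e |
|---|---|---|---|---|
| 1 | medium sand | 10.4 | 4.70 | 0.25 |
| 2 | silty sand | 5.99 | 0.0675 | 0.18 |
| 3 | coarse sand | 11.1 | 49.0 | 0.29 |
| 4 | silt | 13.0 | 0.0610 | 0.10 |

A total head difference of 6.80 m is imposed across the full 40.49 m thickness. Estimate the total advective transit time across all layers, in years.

1.00

With flow normal to the layers, continuity requires the same specific discharge q through every layer.
Σ(b_i/K_i) = 10.4/4.70 + 5.99/0.0675 + 11.1/49.0 + 13.0/0.0610 = 304.3 d.
q = Δh / Σ(b_i/K_i) = 6.80 / 304.3 = 0.02235 m/day.
In each layer the seepage velocity is v_i = q/n_i, so the layer transit time is t_i = b_i·n_i / q:
  layer 1 (medium sand): t_1 = 10.4 × 0.25 / 0.02235 = 116.3 d
  layer 2 (silty sand): t_2 = 5.99 × 0.18 / 0.02235 = 48.25 d
  layer 3 (coarse sand): t_3 = 11.1 × 0.29 / 0.02235 = 144.0 d
  layer 4 (silt): t_4 = 13.0 × 0.10 / 0.02235 = 58.17 d
Total t = Σ t_i = 366.8 days = 1.004 years.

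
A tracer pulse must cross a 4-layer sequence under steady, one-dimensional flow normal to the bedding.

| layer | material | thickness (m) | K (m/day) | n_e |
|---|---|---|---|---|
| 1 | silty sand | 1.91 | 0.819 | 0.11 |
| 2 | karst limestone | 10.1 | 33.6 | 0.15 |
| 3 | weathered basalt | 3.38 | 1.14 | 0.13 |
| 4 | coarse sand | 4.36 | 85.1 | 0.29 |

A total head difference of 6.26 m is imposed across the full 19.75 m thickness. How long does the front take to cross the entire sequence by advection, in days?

3.09

With flow normal to the layers, continuity requires the same specific discharge q through every layer.
Σ(b_i/K_i) = 1.91/0.819 + 10.1/33.6 + 3.38/1.14 + 4.36/85.1 = 5.649 d.
q = Δh / Σ(b_i/K_i) = 6.26 / 5.649 = 1.108 m/day.
In each layer the seepage velocity is v_i = q/n_i, so the layer transit time is t_i = b_i·n_i / q:
  layer 1 (silty sand): t_1 = 1.91 × 0.11 / 1.108 = 0.1896 d
  layer 2 (karst limestone): t_2 = 10.1 × 0.15 / 1.108 = 1.367 d
  layer 3 (weathered basalt): t_3 = 3.38 × 0.13 / 1.108 = 0.3965 d
  layer 4 (coarse sand): t_4 = 4.36 × 0.29 / 1.108 = 1.141 d
Total t = Σ t_i = 3.094 days.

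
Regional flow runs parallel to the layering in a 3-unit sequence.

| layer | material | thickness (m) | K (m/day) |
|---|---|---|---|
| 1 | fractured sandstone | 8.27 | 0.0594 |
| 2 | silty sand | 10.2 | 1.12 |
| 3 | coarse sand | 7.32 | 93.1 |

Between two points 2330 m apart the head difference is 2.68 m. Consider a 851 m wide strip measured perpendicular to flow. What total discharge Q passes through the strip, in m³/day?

Flow is parallel to layering, so each bed carries its own Darcy discharge and the transmissivities add.
Σ(K_i·b_i) = 0.0594×8.27 + 1.12×10.2 + 93.1×7.32 = 693.4 m²/day.
Hydraulic gradient i = Δh / L = 2.68 / 2330 = 0.001150.
Q = Σ(K_i·b_i) · W · i = 693.4 × 851 × 0.001150 = 678.7 m³/day.

679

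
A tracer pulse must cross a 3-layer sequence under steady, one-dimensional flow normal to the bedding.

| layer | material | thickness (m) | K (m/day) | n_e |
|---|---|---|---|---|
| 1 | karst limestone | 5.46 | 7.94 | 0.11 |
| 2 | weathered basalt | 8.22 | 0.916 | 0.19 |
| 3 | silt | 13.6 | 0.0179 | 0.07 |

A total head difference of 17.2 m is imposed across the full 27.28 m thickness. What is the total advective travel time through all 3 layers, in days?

With flow normal to the layers, continuity requires the same specific discharge q through every layer.
Σ(b_i/K_i) = 5.46/7.94 + 8.22/0.916 + 13.6/0.0179 = 769.4 d.
q = Δh / Σ(b_i/K_i) = 17.2 / 769.4 = 0.02235 m/day.
In each layer the seepage velocity is v_i = q/n_i, so the layer transit time is t_i = b_i·n_i / q:
  layer 1 (karst limestone): t_1 = 5.46 × 0.11 / 0.02235 = 26.87 d
  layer 2 (weathered basalt): t_2 = 8.22 × 0.19 / 0.02235 = 69.87 d
  layer 3 (silt): t_3 = 13.6 × 0.07 / 0.02235 = 42.59 d
Total t = Σ t_i = 139.3 days.

139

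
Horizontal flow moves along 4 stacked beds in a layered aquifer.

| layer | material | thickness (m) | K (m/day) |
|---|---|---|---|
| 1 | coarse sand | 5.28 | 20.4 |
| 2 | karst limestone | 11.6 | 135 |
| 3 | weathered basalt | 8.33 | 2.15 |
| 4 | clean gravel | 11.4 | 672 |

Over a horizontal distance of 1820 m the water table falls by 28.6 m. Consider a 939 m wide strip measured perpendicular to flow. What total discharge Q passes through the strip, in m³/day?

Flow is parallel to layering, so each bed carries its own Darcy discharge and the transmissivities add.
Σ(K_i·b_i) = 20.4×5.28 + 135×11.6 + 2.15×8.33 + 672×11.4 = 9352 m²/day.
Hydraulic gradient i = Δh / L = 28.6 / 1820 = 0.01571.
Q = Σ(K_i·b_i) · W · i = 9352 × 939 × 0.01571 = 1.380e+05 m³/day.

138000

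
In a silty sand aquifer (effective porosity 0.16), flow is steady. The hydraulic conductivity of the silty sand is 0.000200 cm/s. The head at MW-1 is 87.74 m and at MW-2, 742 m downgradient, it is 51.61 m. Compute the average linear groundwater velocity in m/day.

Convert K: 0.000200 cm/s × 864 = 0.1728 m/day.
Hydraulic gradient i = (87.74 − 51.61) / 742 = 36.13 / 742 = 0.04869.
Darcy flux q = K · i = 0.1728 × 0.04869 = 0.008414 m/day.
Seepage velocity v = q / n_e = 0.008414 / 0.16 = 0.05259 m/day.

0.0526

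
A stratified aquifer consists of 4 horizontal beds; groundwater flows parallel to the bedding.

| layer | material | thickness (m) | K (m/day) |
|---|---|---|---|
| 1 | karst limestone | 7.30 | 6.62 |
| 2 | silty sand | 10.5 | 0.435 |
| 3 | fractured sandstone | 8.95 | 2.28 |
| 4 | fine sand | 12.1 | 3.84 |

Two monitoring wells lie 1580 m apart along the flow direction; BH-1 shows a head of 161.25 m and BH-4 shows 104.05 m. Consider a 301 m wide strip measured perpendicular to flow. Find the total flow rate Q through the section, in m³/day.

Flow is parallel to layering, so each bed carries its own Darcy discharge and the transmissivities add.
Σ(K_i·b_i) = 6.62×7.30 + 0.435×10.5 + 2.28×8.95 + 3.84×12.1 = 119.8 m²/day.
Hydraulic gradient i = (161.25 − 104.05) / 1580 = 57.2 / 1580 = 0.03620.
Q = Σ(K_i·b_i) · W · i = 119.8 × 301 × 0.03620 = 1305 m³/day.

1310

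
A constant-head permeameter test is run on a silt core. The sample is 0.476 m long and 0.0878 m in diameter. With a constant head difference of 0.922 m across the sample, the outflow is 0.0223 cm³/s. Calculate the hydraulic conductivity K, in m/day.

0.164

Cross-sectional area A = π·(d/2)² = π × (0.0878/2)² = 0.006055 m².
Convert discharge: 0.0223 cm³/s = 2.230e-08 m³/s.
Darcy's law rearranged: K = Q·L / (A·Δh) = 2.230e-08 × 0.476 / (0.006055 × 0.922) = 1.902e-06 m/s = 0.1643 m/day.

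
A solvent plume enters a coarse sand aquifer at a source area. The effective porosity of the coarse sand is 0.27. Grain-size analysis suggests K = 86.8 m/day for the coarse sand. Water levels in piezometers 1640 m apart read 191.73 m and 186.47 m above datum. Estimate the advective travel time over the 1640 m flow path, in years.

4.35

Hydraulic gradient i = (191.73 − 186.47) / 1640 = 5.26 / 1640 = 0.003207.
Darcy flux q = K · i = 86.80 × 0.003207 = 0.2784 m/day.
Seepage velocity v = q / n_e = 0.2784 / 0.27 = 1.031 m/day.
Travel time t = L / v = 1640 / 1.031 = 1591 days = 4.355 years.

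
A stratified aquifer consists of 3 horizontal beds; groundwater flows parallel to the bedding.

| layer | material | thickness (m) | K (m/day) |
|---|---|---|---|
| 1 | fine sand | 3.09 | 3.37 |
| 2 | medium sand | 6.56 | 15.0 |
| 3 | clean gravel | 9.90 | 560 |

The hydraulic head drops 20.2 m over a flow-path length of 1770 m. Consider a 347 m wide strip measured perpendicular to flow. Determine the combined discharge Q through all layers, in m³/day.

22400

Flow is parallel to layering, so each bed carries its own Darcy discharge and the transmissivities add.
Σ(K_i·b_i) = 3.37×3.09 + 15.0×6.56 + 560×9.90 = 5653 m²/day.
Hydraulic gradient i = Δh / L = 20.2 / 1770 = 0.01141.
Q = Σ(K_i·b_i) · W · i = 5653 × 347 × 0.01141 = 22386 m³/day.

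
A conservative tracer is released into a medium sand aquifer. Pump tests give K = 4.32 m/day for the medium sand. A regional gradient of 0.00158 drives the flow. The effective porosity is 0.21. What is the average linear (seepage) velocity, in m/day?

0.0325

Hydraulic gradient i = 0.00158.
Darcy flux q = K · i = 4.320 × 0.001580 = 0.006826 m/day.
Seepage velocity v = q / n_e = 0.006826 / 0.21 = 0.03250 m/day.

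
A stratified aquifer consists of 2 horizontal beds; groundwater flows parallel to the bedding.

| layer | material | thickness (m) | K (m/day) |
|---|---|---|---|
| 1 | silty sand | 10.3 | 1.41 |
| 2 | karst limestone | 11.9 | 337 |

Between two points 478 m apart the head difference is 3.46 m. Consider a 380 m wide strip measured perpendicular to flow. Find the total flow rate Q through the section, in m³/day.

Flow is parallel to layering, so each bed carries its own Darcy discharge and the transmissivities add.
Σ(K_i·b_i) = 1.41×10.3 + 337×11.9 = 4025 m²/day.
Hydraulic gradient i = Δh / L = 3.46 / 478 = 0.007238.
Q = Σ(K_i·b_i) · W · i = 4025 × 380 × 0.007238 = 11071 m³/day.

11100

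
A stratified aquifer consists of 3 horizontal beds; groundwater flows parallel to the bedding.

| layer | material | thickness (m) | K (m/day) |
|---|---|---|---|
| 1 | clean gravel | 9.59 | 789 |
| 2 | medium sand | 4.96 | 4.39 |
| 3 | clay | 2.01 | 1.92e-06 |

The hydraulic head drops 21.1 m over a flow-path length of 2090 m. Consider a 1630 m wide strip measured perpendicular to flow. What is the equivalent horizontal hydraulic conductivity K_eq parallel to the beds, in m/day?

Flow is parallel to layering, so each bed carries its own Darcy discharge and the transmissivities add.
Σ(K_i·b_i) = 789×9.59 + 4.39×4.96 + 1.92e-06×2.01 = 7588 m²/day.
Total thickness b = 16.56 m, so K_eq = Σ(K_i·b_i)/b = 458.2 m/day.

458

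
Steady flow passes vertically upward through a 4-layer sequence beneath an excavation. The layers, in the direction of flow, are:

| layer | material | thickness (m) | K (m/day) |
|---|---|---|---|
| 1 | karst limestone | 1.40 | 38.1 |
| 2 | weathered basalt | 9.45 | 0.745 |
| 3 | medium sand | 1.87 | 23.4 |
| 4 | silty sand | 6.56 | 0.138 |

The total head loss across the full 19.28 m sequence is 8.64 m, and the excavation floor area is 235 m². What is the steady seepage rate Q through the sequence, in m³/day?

Flow is perpendicular to layering, so the layers act in series and the equivalent K is the thickness-weighted harmonic mean.
Total thickness L = 1.40 + 9.45 + 1.87 + 6.56 = 19.28 m.
Σ(b_i/K_i) = 1.40/38.1 + 9.45/0.745 + 1.87/23.4 + 6.56/0.138 = 60.34 d.
K_eq = L / Σ(b_i/K_i) = 19.28 / 60.34 = 0.3195 m/day.
Q = K_eq · A · (Δh/L) = 0.3195 × 235 × (8.64/19.28) = 33.65 m³/day.

33.7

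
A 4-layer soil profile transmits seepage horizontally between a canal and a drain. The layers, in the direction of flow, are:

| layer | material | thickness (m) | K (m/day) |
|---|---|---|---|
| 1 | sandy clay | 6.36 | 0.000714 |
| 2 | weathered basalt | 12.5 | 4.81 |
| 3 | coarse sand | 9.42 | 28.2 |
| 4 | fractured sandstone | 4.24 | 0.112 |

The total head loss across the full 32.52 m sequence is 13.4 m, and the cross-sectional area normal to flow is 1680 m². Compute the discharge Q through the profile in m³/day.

Flow is perpendicular to layering, so the layers act in series and the equivalent K is the thickness-weighted harmonic mean.
Total thickness L = 6.36 + 12.5 + 9.42 + 4.24 = 32.52 m.
Σ(b_i/K_i) = 6.36/0.000714 + 12.5/4.81 + 9.42/28.2 + 4.24/0.112 = 8948 d.
K_eq = L / Σ(b_i/K_i) = 32.52 / 8948 = 0.003634 m/day.
Q = K_eq · A · (Δh/L) = 0.003634 × 1680 × (13.4/32.52) = 2.516 m³/day.

2.52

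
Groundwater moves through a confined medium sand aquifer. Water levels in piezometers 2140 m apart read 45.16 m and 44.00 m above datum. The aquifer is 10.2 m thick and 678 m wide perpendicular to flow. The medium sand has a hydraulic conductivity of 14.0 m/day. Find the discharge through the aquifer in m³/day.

52.5

Cross-sectional area A = 678 × 10.2 = 6916 m².
Hydraulic gradient i = (45.16 − 44.00) / 2140 = 1.16 / 2140 = 0.0005421.
Darcy's law: Q = K · A · i = 14.00 × 6916 × 0.0005421 = 52.48 m³/day.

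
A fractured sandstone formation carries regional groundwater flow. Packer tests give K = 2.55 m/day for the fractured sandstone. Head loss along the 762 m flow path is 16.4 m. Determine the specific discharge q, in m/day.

0.0549

Hydraulic gradient i = Δh / L = 16.4 / 762 = 0.02152.
Specific discharge q = K · i = 2.550 × 0.02152 = 0.05488 m/day.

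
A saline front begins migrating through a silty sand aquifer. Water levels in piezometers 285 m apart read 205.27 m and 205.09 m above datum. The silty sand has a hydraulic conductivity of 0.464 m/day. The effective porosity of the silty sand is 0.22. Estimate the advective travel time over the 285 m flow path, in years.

586

Hydraulic gradient i = (205.27 − 205.09) / 285 = 0.18 / 285 = 0.0006316.
Darcy flux q = K · i = 0.4640 × 0.0006316 = 0.0002931 m/day.
Seepage velocity v = q / n_e = 0.0002931 / 0.22 = 0.001332 m/day.
Travel time t = L / v = 285 / 0.001332 = 2.140e+05 days = 585.8 years.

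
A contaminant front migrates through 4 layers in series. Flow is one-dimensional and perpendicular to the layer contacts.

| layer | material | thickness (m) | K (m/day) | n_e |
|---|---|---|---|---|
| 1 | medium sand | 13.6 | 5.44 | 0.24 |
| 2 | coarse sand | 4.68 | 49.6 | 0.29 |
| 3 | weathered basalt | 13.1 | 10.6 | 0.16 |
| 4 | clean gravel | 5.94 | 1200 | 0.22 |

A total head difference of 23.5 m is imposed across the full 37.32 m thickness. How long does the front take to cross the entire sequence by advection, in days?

With flow normal to the layers, continuity requires the same specific discharge q through every layer.
Σ(b_i/K_i) = 13.6/5.44 + 4.68/49.6 + 13.1/10.6 + 5.94/1200 = 3.835 d.
q = Δh / Σ(b_i/K_i) = 23.5 / 3.835 = 6.128 m/day.
In each layer the seepage velocity is v_i = q/n_i, so the layer transit time is t_i = b_i·n_i / q:
  layer 1 (medium sand): t_1 = 13.6 × 0.24 / 6.128 = 0.5327 d
  layer 2 (coarse sand): t_2 = 4.68 × 0.29 / 6.128 = 0.2215 d
  layer 3 (weathered basalt): t_3 = 13.1 × 0.16 / 6.128 = 0.3421 d
  layer 4 (clean gravel): t_4 = 5.94 × 0.22 / 6.128 = 0.2133 d
Total t = Σ t_i = 1.310 days.

1.31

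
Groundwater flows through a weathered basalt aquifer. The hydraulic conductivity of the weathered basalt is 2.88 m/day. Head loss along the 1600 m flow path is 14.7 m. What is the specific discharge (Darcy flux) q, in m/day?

Hydraulic gradient i = Δh / L = 14.7 / 1600 = 0.009187.
Specific discharge q = K · i = 2.880 × 0.009187 = 0.02646 m/day.

0.0265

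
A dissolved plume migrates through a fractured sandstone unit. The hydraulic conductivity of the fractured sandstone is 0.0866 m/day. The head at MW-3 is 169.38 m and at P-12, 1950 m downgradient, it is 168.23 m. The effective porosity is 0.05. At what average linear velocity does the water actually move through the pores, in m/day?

Hydraulic gradient i = (169.38 − 168.23) / 1950 = 1.15 / 1950 = 0.0005897.
Darcy flux q = K · i = 0.08660 × 0.0005897 = 5.107e-05 m/day.
Seepage velocity v = q / n_e = 5.107e-05 / 0.05 = 0.001021 m/day.

0.00102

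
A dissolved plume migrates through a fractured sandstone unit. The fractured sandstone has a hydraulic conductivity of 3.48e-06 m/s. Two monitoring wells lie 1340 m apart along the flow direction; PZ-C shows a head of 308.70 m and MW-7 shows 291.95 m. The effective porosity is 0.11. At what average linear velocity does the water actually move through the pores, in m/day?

0.0342

Convert K: 3.48e-06 m/s × 86400 = 0.3007 m/day.
Hydraulic gradient i = (308.70 − 291.95) / 1340 = 16.75 / 1340 = 0.01250.
Darcy flux q = K · i = 0.3007 × 0.01250 = 0.003758 m/day.
Seepage velocity v = q / n_e = 0.003758 / 0.11 = 0.03417 m/day.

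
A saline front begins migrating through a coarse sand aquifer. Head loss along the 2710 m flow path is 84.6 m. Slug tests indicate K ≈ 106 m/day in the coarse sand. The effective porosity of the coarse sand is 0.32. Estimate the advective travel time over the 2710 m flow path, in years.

0.718

Hydraulic gradient i = Δh / L = 84.6 / 2710 = 0.03122.
Darcy flux q = K · i = 106.0 × 0.03122 = 3.309 m/day.
Seepage velocity v = q / n_e = 3.309 / 0.32 = 10.34 m/day.
Travel time t = L / v = 2710 / 10.34 = 262.1 days = 0.7175 years.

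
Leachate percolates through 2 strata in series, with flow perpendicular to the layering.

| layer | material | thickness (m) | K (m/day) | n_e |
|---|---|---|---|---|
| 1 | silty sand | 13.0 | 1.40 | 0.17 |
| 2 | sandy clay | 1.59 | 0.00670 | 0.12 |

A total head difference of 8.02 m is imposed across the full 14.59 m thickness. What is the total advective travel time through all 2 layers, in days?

With flow normal to the layers, continuity requires the same specific discharge q through every layer.
Σ(b_i/K_i) = 13.0/1.40 + 1.59/0.00670 = 246.6 d.
q = Δh / Σ(b_i/K_i) = 8.02 / 246.6 = 0.03252 m/day.
In each layer the seepage velocity is v_i = q/n_i, so the layer transit time is t_i = b_i·n_i / q:
  layer 1 (silty sand): t_1 = 13.0 × 0.17 / 0.03252 = 67.95 d
  layer 2 (sandy clay): t_2 = 1.59 × 0.12 / 0.03252 = 5.867 d
Total t = Σ t_i = 73.82 days.

73.8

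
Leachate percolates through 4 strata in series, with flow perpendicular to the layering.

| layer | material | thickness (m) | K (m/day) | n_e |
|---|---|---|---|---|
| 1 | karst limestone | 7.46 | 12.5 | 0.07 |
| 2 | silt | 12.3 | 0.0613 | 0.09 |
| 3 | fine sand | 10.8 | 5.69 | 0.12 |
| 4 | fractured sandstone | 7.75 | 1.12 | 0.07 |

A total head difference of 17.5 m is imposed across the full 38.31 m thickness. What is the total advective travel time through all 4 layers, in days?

41.6

With flow normal to the layers, continuity requires the same specific discharge q through every layer.
Σ(b_i/K_i) = 7.46/12.5 + 12.3/0.0613 + 10.8/5.69 + 7.75/1.12 = 210.1 d.
q = Δh / Σ(b_i/K_i) = 17.5 / 210.1 = 0.08331 m/day.
In each layer the seepage velocity is v_i = q/n_i, so the layer transit time is t_i = b_i·n_i / q:
  layer 1 (karst limestone): t_1 = 7.46 × 0.07 / 0.08331 = 6.268 d
  layer 2 (silt): t_2 = 12.3 × 0.09 / 0.08331 = 13.29 d
  layer 3 (fine sand): t_3 = 10.8 × 0.12 / 0.08331 = 15.56 d
  layer 4 (fractured sandstone): t_4 = 7.75 × 0.07 / 0.08331 = 6.512 d
Total t = Σ t_i = 41.63 days.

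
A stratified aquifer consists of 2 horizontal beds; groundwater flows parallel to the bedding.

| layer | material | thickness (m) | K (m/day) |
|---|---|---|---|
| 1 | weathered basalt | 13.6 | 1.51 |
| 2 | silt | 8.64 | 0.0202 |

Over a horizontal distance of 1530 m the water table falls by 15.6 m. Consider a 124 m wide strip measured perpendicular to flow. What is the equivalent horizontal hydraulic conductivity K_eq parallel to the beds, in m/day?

Flow is parallel to layering, so each bed carries its own Darcy discharge and the transmissivities add.
Σ(K_i·b_i) = 1.51×13.6 + 0.0202×8.64 = 20.71 m²/day.
Total thickness b = 22.24 m, so K_eq = Σ(K_i·b_i)/b = 0.9312 m/day.

0.931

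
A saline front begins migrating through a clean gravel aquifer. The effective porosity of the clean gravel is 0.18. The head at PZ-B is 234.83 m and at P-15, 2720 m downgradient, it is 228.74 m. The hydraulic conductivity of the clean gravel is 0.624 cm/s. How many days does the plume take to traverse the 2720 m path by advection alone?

Convert K: 0.624 cm/s × 864 = 539.1 m/day.
Hydraulic gradient i = (234.83 − 228.74) / 2720 = 6.09 / 2720 = 0.002239.
Darcy flux q = K · i = 539.1 × 0.002239 = 1.207 m/day.
Seepage velocity v = q / n_e = 1.207 / 0.18 = 6.706 m/day.
Travel time t = L / v = 2720 / 6.706 = 405.6 days.

406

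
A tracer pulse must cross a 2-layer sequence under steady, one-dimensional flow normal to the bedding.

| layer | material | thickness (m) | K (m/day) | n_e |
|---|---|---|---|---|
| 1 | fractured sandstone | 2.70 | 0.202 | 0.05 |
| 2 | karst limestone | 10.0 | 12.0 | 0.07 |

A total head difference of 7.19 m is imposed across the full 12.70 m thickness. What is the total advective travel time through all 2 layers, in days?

With flow normal to the layers, continuity requires the same specific discharge q through every layer.
Σ(b_i/K_i) = 2.70/0.202 + 10.0/12.0 = 14.20 d.
q = Δh / Σ(b_i/K_i) = 7.19 / 14.20 = 0.5063 m/day.
In each layer the seepage velocity is v_i = q/n_i, so the layer transit time is t_i = b_i·n_i / q:
  layer 1 (fractured sandstone): t_1 = 2.70 × 0.05 / 0.5063 = 0.2666 d
  layer 2 (karst limestone): t_2 = 10.0 × 0.07 / 0.5063 = 1.382 d
Total t = Σ t_i = 1.649 days.

1.65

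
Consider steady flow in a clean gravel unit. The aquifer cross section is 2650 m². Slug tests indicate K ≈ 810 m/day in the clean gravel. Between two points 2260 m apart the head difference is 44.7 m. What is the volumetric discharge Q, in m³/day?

Hydraulic gradient i = Δh / L = 44.7 / 2260 = 0.01978.
Darcy's law: Q = K · A · i = 810.0 × 2650 × 0.01978 = 42455 m³/day.

42500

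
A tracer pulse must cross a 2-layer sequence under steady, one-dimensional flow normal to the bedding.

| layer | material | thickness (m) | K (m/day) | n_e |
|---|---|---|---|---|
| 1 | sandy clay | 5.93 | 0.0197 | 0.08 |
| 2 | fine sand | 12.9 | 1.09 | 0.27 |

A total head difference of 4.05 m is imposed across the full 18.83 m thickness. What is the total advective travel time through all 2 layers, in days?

With flow normal to the layers, continuity requires the same specific discharge q through every layer.
Σ(b_i/K_i) = 5.93/0.0197 + 12.9/1.09 = 312.9 d.
q = Δh / Σ(b_i/K_i) = 4.05 / 312.9 = 0.01295 m/day.
In each layer the seepage velocity is v_i = q/n_i, so the layer transit time is t_i = b_i·n_i / q:
  layer 1 (sandy clay): t_1 = 5.93 × 0.08 / 0.01295 = 36.65 d
  layer 2 (fine sand): t_2 = 12.9 × 0.27 / 0.01295 = 269.1 d
Total t = Σ t_i = 305.7 days.

306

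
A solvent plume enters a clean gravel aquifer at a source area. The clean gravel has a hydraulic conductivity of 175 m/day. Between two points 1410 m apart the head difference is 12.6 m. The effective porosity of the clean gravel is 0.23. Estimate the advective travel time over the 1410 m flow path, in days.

Hydraulic gradient i = Δh / L = 12.6 / 1410 = 0.008936.
Darcy flux q = K · i = 175.0 × 0.008936 = 1.564 m/day.
Seepage velocity v = q / n_e = 1.564 / 0.23 = 6.799 m/day.
Travel time t = L / v = 1410 / 6.799 = 207.4 days.

207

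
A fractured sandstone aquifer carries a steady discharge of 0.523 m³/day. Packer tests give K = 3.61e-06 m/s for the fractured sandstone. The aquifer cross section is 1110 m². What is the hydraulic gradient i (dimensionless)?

0.00151

Convert K: 3.61e-06 m/s × 86400 = 0.3119 m/day.
From Q = K·A·i, i = Q / (K·A) = 0.523 / (0.3119 × 1110) = 0.001511.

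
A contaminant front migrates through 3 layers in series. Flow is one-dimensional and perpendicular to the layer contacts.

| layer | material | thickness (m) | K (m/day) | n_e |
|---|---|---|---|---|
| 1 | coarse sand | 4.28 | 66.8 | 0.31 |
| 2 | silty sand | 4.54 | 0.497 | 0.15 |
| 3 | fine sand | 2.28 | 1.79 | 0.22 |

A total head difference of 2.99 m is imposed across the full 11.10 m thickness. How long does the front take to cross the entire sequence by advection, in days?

With flow normal to the layers, continuity requires the same specific discharge q through every layer.
Σ(b_i/K_i) = 4.28/66.8 + 4.54/0.497 + 2.28/1.79 = 10.47 d.
q = Δh / Σ(b_i/K_i) = 2.99 / 10.47 = 0.2855 m/day.
In each layer the seepage velocity is v_i = q/n_i, so the layer transit time is t_i = b_i·n_i / q:
  layer 1 (coarse sand): t_1 = 4.28 × 0.31 / 0.2855 = 4.647 d
  layer 2 (silty sand): t_2 = 4.54 × 0.15 / 0.2855 = 2.385 d
  layer 3 (fine sand): t_3 = 2.28 × 0.22 / 0.2855 = 1.757 d
Total t = Σ t_i = 8.789 days.

8.79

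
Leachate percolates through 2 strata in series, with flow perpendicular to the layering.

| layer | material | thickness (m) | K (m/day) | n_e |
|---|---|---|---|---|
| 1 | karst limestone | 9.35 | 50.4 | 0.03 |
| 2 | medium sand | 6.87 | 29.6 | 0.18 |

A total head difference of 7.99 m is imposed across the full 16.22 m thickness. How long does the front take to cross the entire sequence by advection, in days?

0.0793

With flow normal to the layers, continuity requires the same specific discharge q through every layer.
Σ(b_i/K_i) = 9.35/50.4 + 6.87/29.6 = 0.4176 d.
q = Δh / Σ(b_i/K_i) = 7.99 / 0.4176 = 19.13 m/day.
In each layer the seepage velocity is v_i = q/n_i, so the layer transit time is t_i = b_i·n_i / q:
  layer 1 (karst limestone): t_1 = 9.35 × 0.03 / 19.13 = 0.01466 d
  layer 2 (medium sand): t_2 = 6.87 × 0.18 / 19.13 = 0.06463 d
Total t = Σ t_i = 0.07929 days.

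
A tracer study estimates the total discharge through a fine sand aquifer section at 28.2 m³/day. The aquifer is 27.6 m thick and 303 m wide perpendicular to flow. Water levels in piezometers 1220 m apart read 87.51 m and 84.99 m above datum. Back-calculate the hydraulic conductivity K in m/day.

Cross-sectional area A = 303 × 27.6 = 8363 m².
Hydraulic gradient i = (87.51 − 84.99) / 1220 = 2.52 / 1220 = 0.002066.
From Q = K·A·i, K = Q / (A·i) = 28.2 / (8363 × 0.002066) = 1.633 m/day.

1.63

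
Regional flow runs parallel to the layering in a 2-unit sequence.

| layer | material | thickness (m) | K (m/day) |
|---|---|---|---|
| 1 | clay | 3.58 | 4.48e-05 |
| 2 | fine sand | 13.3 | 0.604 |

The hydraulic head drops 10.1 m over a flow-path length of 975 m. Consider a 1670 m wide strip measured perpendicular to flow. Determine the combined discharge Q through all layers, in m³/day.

Flow is parallel to layering, so each bed carries its own Darcy discharge and the transmissivities add.
Σ(K_i·b_i) = 4.48e-05×3.58 + 0.604×13.3 = 8.033 m²/day.
Hydraulic gradient i = Δh / L = 10.1 / 975 = 0.01036.
Q = Σ(K_i·b_i) · W · i = 8.033 × 1670 × 0.01036 = 139.0 m³/day.

139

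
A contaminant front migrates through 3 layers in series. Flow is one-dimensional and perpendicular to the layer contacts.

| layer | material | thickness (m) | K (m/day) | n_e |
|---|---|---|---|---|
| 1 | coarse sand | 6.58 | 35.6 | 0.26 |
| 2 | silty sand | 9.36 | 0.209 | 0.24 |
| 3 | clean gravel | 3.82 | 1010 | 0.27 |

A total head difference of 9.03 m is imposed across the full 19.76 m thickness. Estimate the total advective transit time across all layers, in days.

24.8

With flow normal to the layers, continuity requires the same specific discharge q through every layer.
Σ(b_i/K_i) = 6.58/35.6 + 9.36/0.209 + 3.82/1010 = 44.97 d.
q = Δh / Σ(b_i/K_i) = 9.03 / 44.97 = 0.2008 m/day.
In each layer the seepage velocity is v_i = q/n_i, so the layer transit time is t_i = b_i·n_i / q:
  layer 1 (coarse sand): t_1 = 6.58 × 0.26 / 0.2008 = 8.521 d
  layer 2 (silty sand): t_2 = 9.36 × 0.24 / 0.2008 = 11.19 d
  layer 3 (clean gravel): t_3 = 3.82 × 0.27 / 0.2008 = 5.137 d
Total t = Σ t_i = 24.85 days.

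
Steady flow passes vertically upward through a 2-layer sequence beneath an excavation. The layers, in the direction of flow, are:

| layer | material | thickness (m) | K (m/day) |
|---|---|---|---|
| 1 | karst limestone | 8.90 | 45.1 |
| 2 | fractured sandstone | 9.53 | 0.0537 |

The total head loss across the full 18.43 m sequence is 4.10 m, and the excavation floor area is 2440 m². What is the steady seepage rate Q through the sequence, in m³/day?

Flow is perpendicular to layering, so the layers act in series and the equivalent K is the thickness-weighted harmonic mean.
Total thickness L = 8.90 + 9.53 = 18.43 m.
Σ(b_i/K_i) = 8.90/45.1 + 9.53/0.0537 = 177.7 d.
K_eq = L / Σ(b_i/K_i) = 18.43 / 177.7 = 0.1037 m/day.
Q = K_eq · A · (Δh/L) = 0.1037 × 2440 × (4.10/18.43) = 56.31 m³/day.

56.3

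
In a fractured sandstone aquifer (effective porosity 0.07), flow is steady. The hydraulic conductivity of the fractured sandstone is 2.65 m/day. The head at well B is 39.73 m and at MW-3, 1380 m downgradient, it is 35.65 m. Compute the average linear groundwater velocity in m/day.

Hydraulic gradient i = (39.73 − 35.65) / 1380 = 4.08 / 1380 = 0.002957.
Darcy flux q = K · i = 2.650 × 0.002957 = 0.007835 m/day.
Seepage velocity v = q / n_e = 0.007835 / 0.07 = 0.1119 m/day.

0.112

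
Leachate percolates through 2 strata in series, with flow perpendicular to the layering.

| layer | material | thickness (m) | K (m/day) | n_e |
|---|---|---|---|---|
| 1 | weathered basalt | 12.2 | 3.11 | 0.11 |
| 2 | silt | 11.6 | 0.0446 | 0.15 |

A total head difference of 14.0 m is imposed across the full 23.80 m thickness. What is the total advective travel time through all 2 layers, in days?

58.1

With flow normal to the layers, continuity requires the same specific discharge q through every layer.
Σ(b_i/K_i) = 12.2/3.11 + 11.6/0.0446 = 264.0 d.
q = Δh / Σ(b_i/K_i) = 14.0 / 264.0 = 0.05303 m/day.
In each layer the seepage velocity is v_i = q/n_i, so the layer transit time is t_i = b_i·n_i / q:
  layer 1 (weathered basalt): t_1 = 12.2 × 0.11 / 0.05303 = 25.31 d
  layer 2 (silt): t_2 = 11.6 × 0.15 / 0.05303 = 32.81 d
Total t = Σ t_i = 58.12 days.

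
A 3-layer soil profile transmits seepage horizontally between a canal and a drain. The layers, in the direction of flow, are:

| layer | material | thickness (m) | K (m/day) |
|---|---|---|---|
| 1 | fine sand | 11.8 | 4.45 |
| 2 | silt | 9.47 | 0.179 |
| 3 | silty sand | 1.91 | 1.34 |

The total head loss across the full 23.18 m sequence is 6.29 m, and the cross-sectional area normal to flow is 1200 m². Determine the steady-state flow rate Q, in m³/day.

Flow is perpendicular to layering, so the layers act in series and the equivalent K is the thickness-weighted harmonic mean.
Total thickness L = 11.8 + 9.47 + 1.91 = 23.18 m.
Σ(b_i/K_i) = 11.8/4.45 + 9.47/0.179 + 1.91/1.34 = 56.98 d.
K_eq = L / Σ(b_i/K_i) = 23.18 / 56.98 = 0.4068 m/day.
Q = K_eq · A · (Δh/L) = 0.4068 × 1200 × (6.29/23.18) = 132.5 m³/day.

132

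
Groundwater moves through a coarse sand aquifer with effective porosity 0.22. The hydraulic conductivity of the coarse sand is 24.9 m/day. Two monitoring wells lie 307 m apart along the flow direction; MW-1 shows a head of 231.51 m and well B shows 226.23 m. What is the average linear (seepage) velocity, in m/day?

Hydraulic gradient i = (231.51 − 226.23) / 307 = 5.28 / 307 = 0.01720.
Darcy flux q = K · i = 24.90 × 0.01720 = 0.4282 m/day.
Seepage velocity v = q / n_e = 0.4282 / 0.22 = 1.947 m/day.

1.95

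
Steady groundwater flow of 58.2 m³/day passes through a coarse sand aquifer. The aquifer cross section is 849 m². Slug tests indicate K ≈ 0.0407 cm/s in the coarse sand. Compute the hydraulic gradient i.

0.00195

Convert K: 0.0407 cm/s × 864 = 35.16 m/day.
From Q = K·A·i, i = Q / (K·A) = 58.2 / (35.16 × 849.0) = 0.001949.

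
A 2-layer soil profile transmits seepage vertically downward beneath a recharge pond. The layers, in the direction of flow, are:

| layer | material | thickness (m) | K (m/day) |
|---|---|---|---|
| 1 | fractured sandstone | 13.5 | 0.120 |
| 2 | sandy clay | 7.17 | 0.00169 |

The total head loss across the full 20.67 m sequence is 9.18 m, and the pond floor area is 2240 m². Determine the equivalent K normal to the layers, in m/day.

0.00475

Flow is perpendicular to layering, so the layers act in series and the equivalent K is the thickness-weighted harmonic mean.
Total thickness L = 13.5 + 7.17 = 20.67 m.
Σ(b_i/K_i) = 13.5/0.120 + 7.17/0.00169 = 4355 d.
K_eq = L / Σ(b_i/K_i) = 20.67 / 4355 = 0.004746 m/day.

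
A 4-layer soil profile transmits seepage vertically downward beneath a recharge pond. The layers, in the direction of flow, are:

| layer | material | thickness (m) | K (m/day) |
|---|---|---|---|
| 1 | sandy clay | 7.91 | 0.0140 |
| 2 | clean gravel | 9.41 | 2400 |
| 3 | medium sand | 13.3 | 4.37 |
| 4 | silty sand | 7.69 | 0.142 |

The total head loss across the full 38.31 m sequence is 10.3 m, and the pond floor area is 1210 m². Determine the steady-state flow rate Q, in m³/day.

20.0

Flow is perpendicular to layering, so the layers act in series and the equivalent K is the thickness-weighted harmonic mean.
Total thickness L = 7.91 + 9.41 + 13.3 + 7.69 = 38.31 m.
Σ(b_i/K_i) = 7.91/0.0140 + 9.41/2400 + 13.3/4.37 + 7.69/0.142 = 622.2 d.
K_eq = L / Σ(b_i/K_i) = 38.31 / 622.2 = 0.06157 m/day.
Q = K_eq · A · (Δh/L) = 0.06157 × 1210 × (10.3/38.31) = 20.03 m³/day.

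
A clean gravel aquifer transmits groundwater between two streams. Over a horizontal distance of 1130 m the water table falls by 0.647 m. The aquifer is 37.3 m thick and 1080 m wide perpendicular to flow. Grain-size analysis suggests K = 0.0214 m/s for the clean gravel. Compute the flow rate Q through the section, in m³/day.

Convert K: 0.0214 m/s × 86400 = 1849 m/day.
Cross-sectional area A = 1080 × 37.3 = 40284 m².
Hydraulic gradient i = Δh / L = 0.647 / 1130 = 0.0005726.
Darcy's law: Q = K · A · i = 1849 × 40284 × 0.0005726 = 42647 m³/day.

42600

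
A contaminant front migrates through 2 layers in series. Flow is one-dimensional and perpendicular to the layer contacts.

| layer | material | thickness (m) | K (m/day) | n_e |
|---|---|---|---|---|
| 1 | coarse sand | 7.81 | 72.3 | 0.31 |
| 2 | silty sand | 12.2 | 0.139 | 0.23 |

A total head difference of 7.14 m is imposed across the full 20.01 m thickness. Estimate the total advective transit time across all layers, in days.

64.3

With flow normal to the layers, continuity requires the same specific discharge q through every layer.
Σ(b_i/K_i) = 7.81/72.3 + 12.2/0.139 = 87.88 d.
q = Δh / Σ(b_i/K_i) = 7.14 / 87.88 = 0.08125 m/day.
In each layer the seepage velocity is v_i = q/n_i, so the layer transit time is t_i = b_i·n_i / q:
  layer 1 (coarse sand): t_1 = 7.81 × 0.31 / 0.08125 = 29.80 d
  layer 2 (silty sand): t_2 = 12.2 × 0.23 / 0.08125 = 34.54 d
Total t = Σ t_i = 64.33 days.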